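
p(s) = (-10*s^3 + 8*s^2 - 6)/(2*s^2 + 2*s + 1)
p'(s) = (-4*s - 2)*(-10*s^3 + 8*s^2 - 6)/(2*s^2 + 2*s + 1)^2 + (-30*s^2 + 16*s)/(2*s^2 + 2*s + 1)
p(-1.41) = 17.59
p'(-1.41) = -8.42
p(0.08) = -5.08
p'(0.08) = 10.97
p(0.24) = -3.56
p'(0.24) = 7.93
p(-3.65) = 28.84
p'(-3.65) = -4.65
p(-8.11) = 50.33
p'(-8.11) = -4.91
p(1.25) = -1.97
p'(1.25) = -1.98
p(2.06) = -4.37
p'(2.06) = -3.64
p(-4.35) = 32.13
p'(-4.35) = -4.73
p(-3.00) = 25.85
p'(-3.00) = -4.58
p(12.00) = -51.55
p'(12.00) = -4.95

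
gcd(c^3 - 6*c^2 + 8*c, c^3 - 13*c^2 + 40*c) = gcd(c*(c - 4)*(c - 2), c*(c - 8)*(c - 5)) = c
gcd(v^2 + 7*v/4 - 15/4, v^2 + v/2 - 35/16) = v - 5/4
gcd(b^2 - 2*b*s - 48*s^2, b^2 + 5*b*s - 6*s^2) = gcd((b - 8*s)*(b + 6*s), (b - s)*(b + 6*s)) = b + 6*s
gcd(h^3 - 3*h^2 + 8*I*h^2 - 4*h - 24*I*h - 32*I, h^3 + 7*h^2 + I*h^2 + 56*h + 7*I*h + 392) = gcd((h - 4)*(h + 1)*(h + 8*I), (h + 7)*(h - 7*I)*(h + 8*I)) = h + 8*I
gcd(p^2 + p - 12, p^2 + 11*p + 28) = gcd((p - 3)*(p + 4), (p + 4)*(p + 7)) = p + 4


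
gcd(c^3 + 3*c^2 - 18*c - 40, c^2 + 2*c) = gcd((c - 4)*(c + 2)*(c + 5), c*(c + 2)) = c + 2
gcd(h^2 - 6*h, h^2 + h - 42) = h - 6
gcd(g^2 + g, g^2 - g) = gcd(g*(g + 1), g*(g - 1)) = g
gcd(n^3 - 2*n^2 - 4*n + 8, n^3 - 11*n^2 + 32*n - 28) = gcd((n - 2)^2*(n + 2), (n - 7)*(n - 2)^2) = n^2 - 4*n + 4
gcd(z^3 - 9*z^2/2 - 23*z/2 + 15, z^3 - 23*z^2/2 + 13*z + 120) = z^2 - 7*z/2 - 15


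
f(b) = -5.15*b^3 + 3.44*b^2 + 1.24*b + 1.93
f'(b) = -15.45*b^2 + 6.88*b + 1.24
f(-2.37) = 86.87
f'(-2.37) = -101.85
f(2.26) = -37.14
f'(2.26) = -62.12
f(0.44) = 2.70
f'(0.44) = 1.28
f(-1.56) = 27.92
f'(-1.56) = -47.09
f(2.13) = -29.59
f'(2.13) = -54.20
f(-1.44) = 22.66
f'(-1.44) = -40.70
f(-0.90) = 7.35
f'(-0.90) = -17.47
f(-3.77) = 322.10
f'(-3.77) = -244.29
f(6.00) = -979.19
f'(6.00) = -513.68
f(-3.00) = 168.22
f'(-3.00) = -158.45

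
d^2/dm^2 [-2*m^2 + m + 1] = -4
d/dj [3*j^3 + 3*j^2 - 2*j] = 9*j^2 + 6*j - 2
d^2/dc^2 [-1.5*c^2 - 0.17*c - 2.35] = -3.00000000000000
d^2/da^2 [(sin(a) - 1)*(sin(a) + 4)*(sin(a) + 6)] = -9*sin(a)^3 - 36*sin(a)^2 - 8*sin(a) + 18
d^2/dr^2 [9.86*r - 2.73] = 0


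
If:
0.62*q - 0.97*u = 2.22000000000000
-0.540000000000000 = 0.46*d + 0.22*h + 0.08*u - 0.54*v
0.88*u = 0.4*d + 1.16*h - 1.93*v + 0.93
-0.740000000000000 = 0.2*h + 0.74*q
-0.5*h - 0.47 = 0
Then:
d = 1.51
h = -0.94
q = -0.75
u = -2.77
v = 1.49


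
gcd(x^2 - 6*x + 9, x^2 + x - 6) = 1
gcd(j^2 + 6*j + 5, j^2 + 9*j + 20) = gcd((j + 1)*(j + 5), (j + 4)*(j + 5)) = j + 5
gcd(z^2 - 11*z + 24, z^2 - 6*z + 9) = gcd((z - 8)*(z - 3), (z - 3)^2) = z - 3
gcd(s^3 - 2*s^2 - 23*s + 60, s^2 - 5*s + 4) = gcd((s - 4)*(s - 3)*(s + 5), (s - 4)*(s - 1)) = s - 4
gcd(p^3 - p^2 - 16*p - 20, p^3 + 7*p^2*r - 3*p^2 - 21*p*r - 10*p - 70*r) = p^2 - 3*p - 10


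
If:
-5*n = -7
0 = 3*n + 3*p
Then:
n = 7/5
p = -7/5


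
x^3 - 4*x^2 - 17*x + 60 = (x - 5)*(x - 3)*(x + 4)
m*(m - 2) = m^2 - 2*m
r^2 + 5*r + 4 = (r + 1)*(r + 4)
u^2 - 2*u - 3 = (u - 3)*(u + 1)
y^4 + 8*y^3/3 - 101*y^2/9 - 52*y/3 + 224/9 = (y - 8/3)*(y - 1)*(y + 7/3)*(y + 4)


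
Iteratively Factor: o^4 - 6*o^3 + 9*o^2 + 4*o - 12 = (o - 2)*(o^3 - 4*o^2 + o + 6) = (o - 2)^2*(o^2 - 2*o - 3) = (o - 2)^2*(o + 1)*(o - 3)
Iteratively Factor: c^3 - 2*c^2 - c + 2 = (c - 1)*(c^2 - c - 2) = (c - 2)*(c - 1)*(c + 1)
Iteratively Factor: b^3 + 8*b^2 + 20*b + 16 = (b + 2)*(b^2 + 6*b + 8) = (b + 2)^2*(b + 4)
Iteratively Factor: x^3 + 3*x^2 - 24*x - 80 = (x - 5)*(x^2 + 8*x + 16) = (x - 5)*(x + 4)*(x + 4)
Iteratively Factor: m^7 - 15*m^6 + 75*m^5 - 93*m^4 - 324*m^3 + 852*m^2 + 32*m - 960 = (m - 3)*(m^6 - 12*m^5 + 39*m^4 + 24*m^3 - 252*m^2 + 96*m + 320) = (m - 3)*(m - 2)*(m^5 - 10*m^4 + 19*m^3 + 62*m^2 - 128*m - 160) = (m - 3)*(m - 2)*(m + 2)*(m^4 - 12*m^3 + 43*m^2 - 24*m - 80) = (m - 4)*(m - 3)*(m - 2)*(m + 2)*(m^3 - 8*m^2 + 11*m + 20) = (m - 4)^2*(m - 3)*(m - 2)*(m + 2)*(m^2 - 4*m - 5) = (m - 4)^2*(m - 3)*(m - 2)*(m + 1)*(m + 2)*(m - 5)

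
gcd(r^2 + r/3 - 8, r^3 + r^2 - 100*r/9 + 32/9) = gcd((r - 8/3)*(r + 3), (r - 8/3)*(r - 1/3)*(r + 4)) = r - 8/3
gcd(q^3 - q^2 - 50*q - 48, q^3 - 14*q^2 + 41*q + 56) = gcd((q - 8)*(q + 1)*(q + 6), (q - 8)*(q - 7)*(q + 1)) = q^2 - 7*q - 8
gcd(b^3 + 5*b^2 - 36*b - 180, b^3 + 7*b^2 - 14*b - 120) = b^2 + 11*b + 30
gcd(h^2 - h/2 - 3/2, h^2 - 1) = h + 1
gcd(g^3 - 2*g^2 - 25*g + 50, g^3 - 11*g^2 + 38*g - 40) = g^2 - 7*g + 10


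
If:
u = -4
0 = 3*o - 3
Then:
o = 1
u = -4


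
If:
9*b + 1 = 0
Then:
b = -1/9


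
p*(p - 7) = p^2 - 7*p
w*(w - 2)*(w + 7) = w^3 + 5*w^2 - 14*w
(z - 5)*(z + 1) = z^2 - 4*z - 5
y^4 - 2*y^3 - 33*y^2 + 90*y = y*(y - 5)*(y - 3)*(y + 6)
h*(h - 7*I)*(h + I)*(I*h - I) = I*h^4 + 6*h^3 - I*h^3 - 6*h^2 + 7*I*h^2 - 7*I*h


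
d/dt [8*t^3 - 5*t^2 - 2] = 2*t*(12*t - 5)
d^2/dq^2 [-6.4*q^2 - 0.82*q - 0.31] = -12.8000000000000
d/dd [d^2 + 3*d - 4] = 2*d + 3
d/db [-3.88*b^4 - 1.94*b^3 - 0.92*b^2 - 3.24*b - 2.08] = -15.52*b^3 - 5.82*b^2 - 1.84*b - 3.24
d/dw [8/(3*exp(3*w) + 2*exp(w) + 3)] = (-72*exp(2*w) - 16)*exp(w)/(3*exp(3*w) + 2*exp(w) + 3)^2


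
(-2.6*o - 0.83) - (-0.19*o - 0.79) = -2.41*o - 0.0399999999999999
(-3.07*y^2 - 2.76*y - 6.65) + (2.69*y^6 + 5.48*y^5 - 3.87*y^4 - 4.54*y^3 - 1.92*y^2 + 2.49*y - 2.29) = 2.69*y^6 + 5.48*y^5 - 3.87*y^4 - 4.54*y^3 - 4.99*y^2 - 0.27*y - 8.94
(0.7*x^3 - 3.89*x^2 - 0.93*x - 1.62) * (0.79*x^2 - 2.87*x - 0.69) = 0.553*x^5 - 5.0821*x^4 + 9.9466*x^3 + 4.0734*x^2 + 5.2911*x + 1.1178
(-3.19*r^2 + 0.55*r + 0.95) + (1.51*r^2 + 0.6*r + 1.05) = -1.68*r^2 + 1.15*r + 2.0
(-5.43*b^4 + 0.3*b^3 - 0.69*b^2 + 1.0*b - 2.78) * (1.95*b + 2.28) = -10.5885*b^5 - 11.7954*b^4 - 0.6615*b^3 + 0.3768*b^2 - 3.141*b - 6.3384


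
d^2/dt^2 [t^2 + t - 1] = 2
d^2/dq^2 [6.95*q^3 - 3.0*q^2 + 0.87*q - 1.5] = 41.7*q - 6.0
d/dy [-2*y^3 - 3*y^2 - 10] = 6*y*(-y - 1)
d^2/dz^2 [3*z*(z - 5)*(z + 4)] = 18*z - 6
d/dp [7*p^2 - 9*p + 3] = 14*p - 9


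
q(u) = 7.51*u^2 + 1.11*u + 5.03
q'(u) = 15.02*u + 1.11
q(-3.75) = 106.48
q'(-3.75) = -55.22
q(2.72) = 63.61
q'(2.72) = 41.96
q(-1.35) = 17.22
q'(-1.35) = -19.17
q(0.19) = 5.51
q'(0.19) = 3.96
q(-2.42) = 46.33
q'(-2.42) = -35.24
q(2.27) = 46.25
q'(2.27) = 35.21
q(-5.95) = 264.30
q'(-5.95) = -88.26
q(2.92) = 72.30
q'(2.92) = 44.97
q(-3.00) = 69.29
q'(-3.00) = -43.95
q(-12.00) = 1073.15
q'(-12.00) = -179.13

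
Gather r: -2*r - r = -3*r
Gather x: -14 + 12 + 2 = 0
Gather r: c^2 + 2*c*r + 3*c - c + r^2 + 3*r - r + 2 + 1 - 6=c^2 + 2*c + r^2 + r*(2*c + 2) - 3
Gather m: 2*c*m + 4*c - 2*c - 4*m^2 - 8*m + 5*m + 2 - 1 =2*c - 4*m^2 + m*(2*c - 3) + 1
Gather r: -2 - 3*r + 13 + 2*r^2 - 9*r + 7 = 2*r^2 - 12*r + 18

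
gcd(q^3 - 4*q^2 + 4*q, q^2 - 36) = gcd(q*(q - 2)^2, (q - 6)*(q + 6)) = 1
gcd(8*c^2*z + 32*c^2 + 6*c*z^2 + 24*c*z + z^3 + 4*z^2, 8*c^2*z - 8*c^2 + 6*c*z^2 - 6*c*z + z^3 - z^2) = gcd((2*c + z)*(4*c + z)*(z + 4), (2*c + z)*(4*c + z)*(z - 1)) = 8*c^2 + 6*c*z + z^2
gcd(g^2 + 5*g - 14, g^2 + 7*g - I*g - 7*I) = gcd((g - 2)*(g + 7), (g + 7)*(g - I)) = g + 7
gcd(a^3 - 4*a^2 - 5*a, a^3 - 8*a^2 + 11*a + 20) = a^2 - 4*a - 5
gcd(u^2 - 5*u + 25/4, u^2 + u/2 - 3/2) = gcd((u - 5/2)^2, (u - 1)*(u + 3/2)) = 1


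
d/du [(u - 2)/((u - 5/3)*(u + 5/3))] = 9*(-9*u^2 + 36*u - 25)/(81*u^4 - 450*u^2 + 625)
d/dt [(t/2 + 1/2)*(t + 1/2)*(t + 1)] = (t + 1)*(3*t + 2)/2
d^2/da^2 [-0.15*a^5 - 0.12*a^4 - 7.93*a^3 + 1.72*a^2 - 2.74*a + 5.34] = -3.0*a^3 - 1.44*a^2 - 47.58*a + 3.44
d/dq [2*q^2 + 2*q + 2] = 4*q + 2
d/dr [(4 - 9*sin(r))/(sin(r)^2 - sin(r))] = (9*cos(r) - 8/tan(r) + 4*cos(r)/sin(r)^2)/(sin(r) - 1)^2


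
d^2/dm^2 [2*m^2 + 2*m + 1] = 4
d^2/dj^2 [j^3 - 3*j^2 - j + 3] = 6*j - 6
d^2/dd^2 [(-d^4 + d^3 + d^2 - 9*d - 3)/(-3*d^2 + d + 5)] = 2*(9*d^6 - 9*d^5 - 42*d^4 + 102*d^3 + 171*d^2 + 303*d - 22)/(27*d^6 - 27*d^5 - 126*d^4 + 89*d^3 + 210*d^2 - 75*d - 125)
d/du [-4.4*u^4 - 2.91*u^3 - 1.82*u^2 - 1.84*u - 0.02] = -17.6*u^3 - 8.73*u^2 - 3.64*u - 1.84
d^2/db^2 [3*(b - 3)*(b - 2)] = 6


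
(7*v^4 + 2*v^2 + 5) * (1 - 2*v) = -14*v^5 + 7*v^4 - 4*v^3 + 2*v^2 - 10*v + 5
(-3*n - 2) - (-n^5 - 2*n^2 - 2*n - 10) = n^5 + 2*n^2 - n + 8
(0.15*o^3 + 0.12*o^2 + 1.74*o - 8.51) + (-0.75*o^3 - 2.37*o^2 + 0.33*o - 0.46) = -0.6*o^3 - 2.25*o^2 + 2.07*o - 8.97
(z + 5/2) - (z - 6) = 17/2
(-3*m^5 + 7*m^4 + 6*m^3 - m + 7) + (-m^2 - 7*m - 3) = -3*m^5 + 7*m^4 + 6*m^3 - m^2 - 8*m + 4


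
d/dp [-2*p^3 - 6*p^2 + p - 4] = -6*p^2 - 12*p + 1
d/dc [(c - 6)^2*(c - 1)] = (c - 6)*(3*c - 8)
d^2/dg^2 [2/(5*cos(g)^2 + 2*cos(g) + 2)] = (-200*sin(g)^4 + 28*sin(g)^2 + 83*cos(g) - 15*cos(3*g) + 148)/(-5*sin(g)^2 + 2*cos(g) + 7)^3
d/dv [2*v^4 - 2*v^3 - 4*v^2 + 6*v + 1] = 8*v^3 - 6*v^2 - 8*v + 6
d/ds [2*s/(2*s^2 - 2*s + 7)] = 2*(7 - 2*s^2)/(4*s^4 - 8*s^3 + 32*s^2 - 28*s + 49)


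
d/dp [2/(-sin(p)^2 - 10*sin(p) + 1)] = 4*(sin(p) + 5)*cos(p)/(10*sin(p) - cos(p)^2)^2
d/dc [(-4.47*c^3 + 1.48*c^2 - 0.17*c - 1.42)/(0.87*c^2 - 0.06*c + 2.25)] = (-3.8889*c^4 + 0.5364*c^3 - 30.1134*c^2 + 9.1308*c - 0.4677)/(0.7569*c^4 - 0.1044*c^3 + 3.9186*c^2 - 0.27*c + 5.0625)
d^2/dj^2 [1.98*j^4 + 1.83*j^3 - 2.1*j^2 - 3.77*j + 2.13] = 23.76*j^2 + 10.98*j - 4.2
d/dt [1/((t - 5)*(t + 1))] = 2*(2 - t)/(t^4 - 8*t^3 + 6*t^2 + 40*t + 25)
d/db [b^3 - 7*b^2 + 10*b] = 3*b^2 - 14*b + 10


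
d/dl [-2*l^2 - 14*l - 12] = -4*l - 14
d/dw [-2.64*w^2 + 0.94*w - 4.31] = 0.94 - 5.28*w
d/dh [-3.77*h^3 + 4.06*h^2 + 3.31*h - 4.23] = -11.31*h^2 + 8.12*h + 3.31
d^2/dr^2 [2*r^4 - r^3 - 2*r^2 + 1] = 24*r^2 - 6*r - 4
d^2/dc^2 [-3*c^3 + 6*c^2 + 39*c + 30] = 12 - 18*c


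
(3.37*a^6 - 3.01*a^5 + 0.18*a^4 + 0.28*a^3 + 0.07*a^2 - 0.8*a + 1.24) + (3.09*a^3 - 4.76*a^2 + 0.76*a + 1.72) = 3.37*a^6 - 3.01*a^5 + 0.18*a^4 + 3.37*a^3 - 4.69*a^2 - 0.04*a + 2.96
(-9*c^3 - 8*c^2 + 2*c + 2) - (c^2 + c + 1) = -9*c^3 - 9*c^2 + c + 1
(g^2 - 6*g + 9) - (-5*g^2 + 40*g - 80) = 6*g^2 - 46*g + 89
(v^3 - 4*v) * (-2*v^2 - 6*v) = -2*v^5 - 6*v^4 + 8*v^3 + 24*v^2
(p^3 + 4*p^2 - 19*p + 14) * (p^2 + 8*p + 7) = p^5 + 12*p^4 + 20*p^3 - 110*p^2 - 21*p + 98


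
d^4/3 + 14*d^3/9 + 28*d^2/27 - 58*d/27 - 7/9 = (d/3 + 1)*(d - 1)*(d + 1/3)*(d + 7/3)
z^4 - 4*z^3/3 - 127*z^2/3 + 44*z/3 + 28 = (z - 7)*(z - 1)*(z + 2/3)*(z + 6)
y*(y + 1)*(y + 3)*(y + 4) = y^4 + 8*y^3 + 19*y^2 + 12*y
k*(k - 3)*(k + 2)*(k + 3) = k^4 + 2*k^3 - 9*k^2 - 18*k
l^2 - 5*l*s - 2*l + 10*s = (l - 2)*(l - 5*s)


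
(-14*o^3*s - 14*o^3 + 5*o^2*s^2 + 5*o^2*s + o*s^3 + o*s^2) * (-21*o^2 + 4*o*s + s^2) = 294*o^5*s + 294*o^5 - 161*o^4*s^2 - 161*o^4*s - 15*o^3*s^3 - 15*o^3*s^2 + 9*o^2*s^4 + 9*o^2*s^3 + o*s^5 + o*s^4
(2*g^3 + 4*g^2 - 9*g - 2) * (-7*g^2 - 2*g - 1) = -14*g^5 - 32*g^4 + 53*g^3 + 28*g^2 + 13*g + 2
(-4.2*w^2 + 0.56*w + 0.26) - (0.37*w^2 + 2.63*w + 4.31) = -4.57*w^2 - 2.07*w - 4.05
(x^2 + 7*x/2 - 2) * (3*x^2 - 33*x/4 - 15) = 3*x^4 + 9*x^3/4 - 399*x^2/8 - 36*x + 30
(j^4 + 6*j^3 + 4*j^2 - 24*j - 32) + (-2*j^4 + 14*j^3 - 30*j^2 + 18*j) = -j^4 + 20*j^3 - 26*j^2 - 6*j - 32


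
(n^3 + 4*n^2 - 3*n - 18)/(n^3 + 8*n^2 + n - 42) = (n + 3)/(n + 7)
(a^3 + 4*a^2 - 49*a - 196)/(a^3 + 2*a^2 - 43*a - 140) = (a + 7)/(a + 5)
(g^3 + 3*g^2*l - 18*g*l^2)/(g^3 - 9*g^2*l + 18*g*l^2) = (g + 6*l)/(g - 6*l)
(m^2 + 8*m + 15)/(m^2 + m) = (m^2 + 8*m + 15)/(m*(m + 1))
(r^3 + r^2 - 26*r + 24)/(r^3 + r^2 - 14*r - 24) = (r^2 + 5*r - 6)/(r^2 + 5*r + 6)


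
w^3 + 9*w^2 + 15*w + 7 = (w + 1)^2*(w + 7)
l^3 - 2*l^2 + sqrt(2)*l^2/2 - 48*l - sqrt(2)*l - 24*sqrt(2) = (l - 8)*(l + 6)*(l + sqrt(2)/2)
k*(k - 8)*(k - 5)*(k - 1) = k^4 - 14*k^3 + 53*k^2 - 40*k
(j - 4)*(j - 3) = j^2 - 7*j + 12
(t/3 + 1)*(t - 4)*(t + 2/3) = t^3/3 - t^2/9 - 38*t/9 - 8/3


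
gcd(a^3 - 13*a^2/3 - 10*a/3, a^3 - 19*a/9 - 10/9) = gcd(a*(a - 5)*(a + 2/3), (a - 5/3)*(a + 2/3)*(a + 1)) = a + 2/3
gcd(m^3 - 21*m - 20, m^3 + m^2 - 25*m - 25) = m^2 - 4*m - 5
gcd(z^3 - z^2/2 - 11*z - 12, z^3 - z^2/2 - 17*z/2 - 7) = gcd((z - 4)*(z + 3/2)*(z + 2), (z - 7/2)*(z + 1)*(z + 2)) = z + 2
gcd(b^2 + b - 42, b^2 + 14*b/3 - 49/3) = b + 7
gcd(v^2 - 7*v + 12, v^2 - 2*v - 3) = v - 3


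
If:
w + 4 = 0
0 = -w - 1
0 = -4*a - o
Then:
No Solution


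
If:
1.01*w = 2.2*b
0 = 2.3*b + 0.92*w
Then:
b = 0.00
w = 0.00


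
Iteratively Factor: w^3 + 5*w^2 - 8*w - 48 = (w + 4)*(w^2 + w - 12) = (w - 3)*(w + 4)*(w + 4)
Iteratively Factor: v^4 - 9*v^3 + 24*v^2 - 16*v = (v - 4)*(v^3 - 5*v^2 + 4*v) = (v - 4)^2*(v^2 - v) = (v - 4)^2*(v - 1)*(v)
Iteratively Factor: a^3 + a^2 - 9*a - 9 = (a + 3)*(a^2 - 2*a - 3) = (a + 1)*(a + 3)*(a - 3)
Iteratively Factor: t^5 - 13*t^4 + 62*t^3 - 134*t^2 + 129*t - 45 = (t - 3)*(t^4 - 10*t^3 + 32*t^2 - 38*t + 15) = (t - 3)*(t - 1)*(t^3 - 9*t^2 + 23*t - 15) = (t - 3)^2*(t - 1)*(t^2 - 6*t + 5) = (t - 5)*(t - 3)^2*(t - 1)*(t - 1)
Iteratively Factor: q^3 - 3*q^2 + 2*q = (q - 2)*(q^2 - q) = q*(q - 2)*(q - 1)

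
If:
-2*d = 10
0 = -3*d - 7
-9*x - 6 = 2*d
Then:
No Solution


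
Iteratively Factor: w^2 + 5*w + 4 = (w + 1)*(w + 4)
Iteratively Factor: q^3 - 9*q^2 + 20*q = (q - 4)*(q^2 - 5*q) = (q - 5)*(q - 4)*(q)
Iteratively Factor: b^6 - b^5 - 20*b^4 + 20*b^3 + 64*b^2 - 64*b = (b + 4)*(b^5 - 5*b^4 + 20*b^2 - 16*b) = (b - 1)*(b + 4)*(b^4 - 4*b^3 - 4*b^2 + 16*b) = b*(b - 1)*(b + 4)*(b^3 - 4*b^2 - 4*b + 16) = b*(b - 2)*(b - 1)*(b + 4)*(b^2 - 2*b - 8) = b*(b - 4)*(b - 2)*(b - 1)*(b + 4)*(b + 2)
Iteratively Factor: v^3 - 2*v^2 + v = (v - 1)*(v^2 - v) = v*(v - 1)*(v - 1)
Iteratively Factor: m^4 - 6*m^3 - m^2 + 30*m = (m - 5)*(m^3 - m^2 - 6*m) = m*(m - 5)*(m^2 - m - 6) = m*(m - 5)*(m - 3)*(m + 2)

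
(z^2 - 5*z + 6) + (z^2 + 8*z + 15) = 2*z^2 + 3*z + 21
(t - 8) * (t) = t^2 - 8*t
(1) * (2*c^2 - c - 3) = 2*c^2 - c - 3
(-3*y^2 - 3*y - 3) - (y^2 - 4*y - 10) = -4*y^2 + y + 7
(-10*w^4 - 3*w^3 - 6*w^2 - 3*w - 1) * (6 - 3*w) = 30*w^5 - 51*w^4 - 27*w^2 - 15*w - 6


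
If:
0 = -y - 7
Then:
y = -7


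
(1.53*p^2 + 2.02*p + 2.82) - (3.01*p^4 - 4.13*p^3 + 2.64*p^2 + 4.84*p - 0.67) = -3.01*p^4 + 4.13*p^3 - 1.11*p^2 - 2.82*p + 3.49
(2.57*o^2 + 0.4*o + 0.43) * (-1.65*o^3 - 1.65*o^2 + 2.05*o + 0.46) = -4.2405*o^5 - 4.9005*o^4 + 3.899*o^3 + 1.2927*o^2 + 1.0655*o + 0.1978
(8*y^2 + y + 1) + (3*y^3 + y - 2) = 3*y^3 + 8*y^2 + 2*y - 1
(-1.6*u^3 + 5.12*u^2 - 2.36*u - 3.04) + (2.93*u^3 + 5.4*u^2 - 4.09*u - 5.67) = 1.33*u^3 + 10.52*u^2 - 6.45*u - 8.71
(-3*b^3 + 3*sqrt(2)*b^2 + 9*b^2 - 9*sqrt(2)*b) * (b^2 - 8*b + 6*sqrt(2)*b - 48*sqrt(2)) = -3*b^5 - 15*sqrt(2)*b^4 + 33*b^4 - 36*b^3 + 165*sqrt(2)*b^3 - 360*sqrt(2)*b^2 - 396*b^2 + 864*b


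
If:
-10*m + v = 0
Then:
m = v/10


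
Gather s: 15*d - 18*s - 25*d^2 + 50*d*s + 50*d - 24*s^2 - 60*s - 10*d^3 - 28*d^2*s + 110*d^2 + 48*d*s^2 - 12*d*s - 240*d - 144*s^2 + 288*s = -10*d^3 + 85*d^2 - 175*d + s^2*(48*d - 168) + s*(-28*d^2 + 38*d + 210)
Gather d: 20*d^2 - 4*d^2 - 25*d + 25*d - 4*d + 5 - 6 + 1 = 16*d^2 - 4*d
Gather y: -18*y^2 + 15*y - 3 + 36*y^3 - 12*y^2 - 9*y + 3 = 36*y^3 - 30*y^2 + 6*y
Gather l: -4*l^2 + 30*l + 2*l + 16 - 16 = -4*l^2 + 32*l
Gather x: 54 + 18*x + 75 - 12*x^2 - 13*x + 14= -12*x^2 + 5*x + 143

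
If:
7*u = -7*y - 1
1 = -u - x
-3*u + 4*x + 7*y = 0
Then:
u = -5/14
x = -9/14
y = 3/14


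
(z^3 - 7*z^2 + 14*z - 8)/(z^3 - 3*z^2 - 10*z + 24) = (z - 1)/(z + 3)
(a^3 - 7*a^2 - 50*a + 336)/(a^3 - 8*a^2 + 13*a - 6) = (a^2 - a - 56)/(a^2 - 2*a + 1)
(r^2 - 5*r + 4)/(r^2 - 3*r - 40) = (-r^2 + 5*r - 4)/(-r^2 + 3*r + 40)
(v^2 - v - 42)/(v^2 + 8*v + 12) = (v - 7)/(v + 2)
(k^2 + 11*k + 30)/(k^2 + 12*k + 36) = (k + 5)/(k + 6)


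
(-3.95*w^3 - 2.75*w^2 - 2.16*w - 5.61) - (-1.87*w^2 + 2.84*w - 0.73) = -3.95*w^3 - 0.88*w^2 - 5.0*w - 4.88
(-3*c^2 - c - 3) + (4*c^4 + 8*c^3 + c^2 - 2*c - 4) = 4*c^4 + 8*c^3 - 2*c^2 - 3*c - 7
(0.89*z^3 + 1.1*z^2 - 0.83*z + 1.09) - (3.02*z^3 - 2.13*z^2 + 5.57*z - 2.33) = -2.13*z^3 + 3.23*z^2 - 6.4*z + 3.42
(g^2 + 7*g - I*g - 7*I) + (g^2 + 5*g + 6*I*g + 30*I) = 2*g^2 + 12*g + 5*I*g + 23*I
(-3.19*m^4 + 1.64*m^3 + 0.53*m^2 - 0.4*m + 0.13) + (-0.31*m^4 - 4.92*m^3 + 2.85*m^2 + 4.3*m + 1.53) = -3.5*m^4 - 3.28*m^3 + 3.38*m^2 + 3.9*m + 1.66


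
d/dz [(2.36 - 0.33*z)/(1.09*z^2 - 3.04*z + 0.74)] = (0.3597*z^2 - 5.1448*z + 6.9302)/(1.1881*z^4 - 6.6272*z^3 + 10.8548*z^2 - 4.4992*z + 0.5476)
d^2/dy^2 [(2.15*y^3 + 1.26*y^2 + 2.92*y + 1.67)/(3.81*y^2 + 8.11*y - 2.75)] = (-1.13686837721616e-13*y^4 + 334.781572*y^3 - 63.0410279999999*y^2 + 590.731032*y + 403.977764)/(55.306341*y^6 + 353.176713*y^5 + 632.017278*y^4 + 23.5765809999999*y^3 - 456.18045*y^2 + 183.995625*y - 20.796875)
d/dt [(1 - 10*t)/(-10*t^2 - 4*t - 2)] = (-25*t^2 + 5*t + 6)/(25*t^4 + 20*t^3 + 14*t^2 + 4*t + 1)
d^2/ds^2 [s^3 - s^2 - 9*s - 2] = 6*s - 2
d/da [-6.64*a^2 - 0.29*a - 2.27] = -13.28*a - 0.29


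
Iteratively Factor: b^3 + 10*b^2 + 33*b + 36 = (b + 3)*(b^2 + 7*b + 12) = (b + 3)*(b + 4)*(b + 3)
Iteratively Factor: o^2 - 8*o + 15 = (o - 3)*(o - 5)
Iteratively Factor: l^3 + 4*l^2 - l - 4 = (l + 4)*(l^2 - 1) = (l + 1)*(l + 4)*(l - 1)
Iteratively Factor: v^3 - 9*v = (v - 3)*(v^2 + 3*v) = v*(v - 3)*(v + 3)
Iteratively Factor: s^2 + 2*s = (s)*(s + 2)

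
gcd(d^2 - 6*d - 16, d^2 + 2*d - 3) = 1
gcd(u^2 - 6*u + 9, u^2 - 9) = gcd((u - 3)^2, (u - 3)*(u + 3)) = u - 3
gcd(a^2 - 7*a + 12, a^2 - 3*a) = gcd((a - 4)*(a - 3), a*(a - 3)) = a - 3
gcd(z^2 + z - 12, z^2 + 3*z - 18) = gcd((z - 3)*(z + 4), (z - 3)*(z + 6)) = z - 3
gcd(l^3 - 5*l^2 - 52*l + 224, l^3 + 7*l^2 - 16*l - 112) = l^2 + 3*l - 28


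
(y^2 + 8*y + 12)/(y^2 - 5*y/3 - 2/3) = 3*(y^2 + 8*y + 12)/(3*y^2 - 5*y - 2)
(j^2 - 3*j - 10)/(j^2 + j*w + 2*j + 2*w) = (j - 5)/(j + w)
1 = 1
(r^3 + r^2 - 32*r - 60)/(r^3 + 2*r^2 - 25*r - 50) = (r - 6)/(r - 5)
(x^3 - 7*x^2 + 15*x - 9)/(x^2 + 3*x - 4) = (x^2 - 6*x + 9)/(x + 4)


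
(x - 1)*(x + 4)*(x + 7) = x^3 + 10*x^2 + 17*x - 28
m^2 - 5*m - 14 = (m - 7)*(m + 2)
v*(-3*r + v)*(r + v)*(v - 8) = -3*r^2*v^2 + 24*r^2*v - 2*r*v^3 + 16*r*v^2 + v^4 - 8*v^3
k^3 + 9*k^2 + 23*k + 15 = (k + 1)*(k + 3)*(k + 5)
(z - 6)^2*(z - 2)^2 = z^4 - 16*z^3 + 88*z^2 - 192*z + 144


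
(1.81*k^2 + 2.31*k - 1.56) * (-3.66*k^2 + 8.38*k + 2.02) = -6.6246*k^4 + 6.7132*k^3 + 28.7236*k^2 - 8.4066*k - 3.1512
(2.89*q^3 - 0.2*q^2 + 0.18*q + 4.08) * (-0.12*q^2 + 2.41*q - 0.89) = -0.3468*q^5 + 6.9889*q^4 - 3.0757*q^3 + 0.1222*q^2 + 9.6726*q - 3.6312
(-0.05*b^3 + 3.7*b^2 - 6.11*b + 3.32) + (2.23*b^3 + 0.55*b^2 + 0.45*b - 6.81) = 2.18*b^3 + 4.25*b^2 - 5.66*b - 3.49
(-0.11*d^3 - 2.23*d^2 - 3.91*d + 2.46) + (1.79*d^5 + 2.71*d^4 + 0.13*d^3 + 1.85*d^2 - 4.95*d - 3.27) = 1.79*d^5 + 2.71*d^4 + 0.02*d^3 - 0.38*d^2 - 8.86*d - 0.81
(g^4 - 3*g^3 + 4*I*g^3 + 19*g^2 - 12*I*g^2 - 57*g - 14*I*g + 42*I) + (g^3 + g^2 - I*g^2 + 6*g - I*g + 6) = g^4 - 2*g^3 + 4*I*g^3 + 20*g^2 - 13*I*g^2 - 51*g - 15*I*g + 6 + 42*I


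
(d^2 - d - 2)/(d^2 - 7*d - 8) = (d - 2)/(d - 8)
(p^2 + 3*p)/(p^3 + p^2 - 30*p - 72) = p/(p^2 - 2*p - 24)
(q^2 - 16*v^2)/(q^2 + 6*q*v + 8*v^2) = (q - 4*v)/(q + 2*v)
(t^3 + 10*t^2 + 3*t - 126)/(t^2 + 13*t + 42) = t - 3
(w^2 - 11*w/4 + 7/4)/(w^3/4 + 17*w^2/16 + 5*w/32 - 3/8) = 8*(4*w^2 - 11*w + 7)/(8*w^3 + 34*w^2 + 5*w - 12)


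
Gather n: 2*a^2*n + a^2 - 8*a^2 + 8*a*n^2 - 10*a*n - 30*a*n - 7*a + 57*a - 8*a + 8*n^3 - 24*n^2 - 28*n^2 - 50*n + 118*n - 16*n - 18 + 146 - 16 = -7*a^2 + 42*a + 8*n^3 + n^2*(8*a - 52) + n*(2*a^2 - 40*a + 52) + 112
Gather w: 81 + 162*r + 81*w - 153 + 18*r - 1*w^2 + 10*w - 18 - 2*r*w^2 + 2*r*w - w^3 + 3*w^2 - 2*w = 180*r - w^3 + w^2*(2 - 2*r) + w*(2*r + 89) - 90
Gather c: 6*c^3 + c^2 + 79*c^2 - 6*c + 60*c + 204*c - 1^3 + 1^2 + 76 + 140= 6*c^3 + 80*c^2 + 258*c + 216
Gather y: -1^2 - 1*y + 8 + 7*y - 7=6*y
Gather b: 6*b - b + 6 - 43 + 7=5*b - 30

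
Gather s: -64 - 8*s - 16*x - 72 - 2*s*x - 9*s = s*(-2*x - 17) - 16*x - 136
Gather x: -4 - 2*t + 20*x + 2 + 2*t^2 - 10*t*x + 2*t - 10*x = 2*t^2 + x*(10 - 10*t) - 2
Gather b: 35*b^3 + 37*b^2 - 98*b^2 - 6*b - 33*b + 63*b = 35*b^3 - 61*b^2 + 24*b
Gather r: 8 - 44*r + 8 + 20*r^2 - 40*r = 20*r^2 - 84*r + 16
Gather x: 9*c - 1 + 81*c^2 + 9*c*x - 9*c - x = 81*c^2 + x*(9*c - 1) - 1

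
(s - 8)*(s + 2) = s^2 - 6*s - 16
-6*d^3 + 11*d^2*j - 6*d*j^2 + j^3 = (-3*d + j)*(-2*d + j)*(-d + j)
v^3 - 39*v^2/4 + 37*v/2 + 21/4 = (v - 7)*(v - 3)*(v + 1/4)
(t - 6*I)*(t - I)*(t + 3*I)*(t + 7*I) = t^4 + 3*I*t^3 + 43*t^2 + 87*I*t + 126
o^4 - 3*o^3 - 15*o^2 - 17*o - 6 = (o - 6)*(o + 1)^3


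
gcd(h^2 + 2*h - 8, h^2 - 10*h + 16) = h - 2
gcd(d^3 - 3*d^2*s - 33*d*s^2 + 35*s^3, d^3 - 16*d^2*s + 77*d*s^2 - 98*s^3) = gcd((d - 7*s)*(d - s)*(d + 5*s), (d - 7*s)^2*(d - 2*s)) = -d + 7*s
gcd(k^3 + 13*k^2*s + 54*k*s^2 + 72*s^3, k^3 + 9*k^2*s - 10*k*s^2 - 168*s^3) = k + 6*s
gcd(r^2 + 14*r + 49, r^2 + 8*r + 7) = r + 7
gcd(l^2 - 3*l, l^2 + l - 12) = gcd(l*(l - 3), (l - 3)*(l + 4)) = l - 3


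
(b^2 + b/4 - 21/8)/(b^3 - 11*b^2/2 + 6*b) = (b + 7/4)/(b*(b - 4))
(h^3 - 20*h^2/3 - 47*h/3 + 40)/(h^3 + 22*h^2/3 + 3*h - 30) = (h - 8)/(h + 6)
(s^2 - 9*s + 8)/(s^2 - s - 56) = (s - 1)/(s + 7)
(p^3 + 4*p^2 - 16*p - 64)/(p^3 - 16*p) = (p + 4)/p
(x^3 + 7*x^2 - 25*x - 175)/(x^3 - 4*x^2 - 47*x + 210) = (x + 5)/(x - 6)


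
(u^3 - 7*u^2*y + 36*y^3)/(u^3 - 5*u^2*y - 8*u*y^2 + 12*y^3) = (-u + 3*y)/(-u + y)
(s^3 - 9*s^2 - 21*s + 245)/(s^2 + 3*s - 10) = (s^2 - 14*s + 49)/(s - 2)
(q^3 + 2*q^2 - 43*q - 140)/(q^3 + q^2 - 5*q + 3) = (q^3 + 2*q^2 - 43*q - 140)/(q^3 + q^2 - 5*q + 3)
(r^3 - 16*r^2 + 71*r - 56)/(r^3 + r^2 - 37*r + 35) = (r^2 - 15*r + 56)/(r^2 + 2*r - 35)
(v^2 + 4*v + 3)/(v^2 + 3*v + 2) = (v + 3)/(v + 2)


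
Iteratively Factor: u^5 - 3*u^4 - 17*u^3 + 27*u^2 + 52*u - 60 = (u + 2)*(u^4 - 5*u^3 - 7*u^2 + 41*u - 30) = (u - 1)*(u + 2)*(u^3 - 4*u^2 - 11*u + 30) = (u - 1)*(u + 2)*(u + 3)*(u^2 - 7*u + 10) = (u - 5)*(u - 1)*(u + 2)*(u + 3)*(u - 2)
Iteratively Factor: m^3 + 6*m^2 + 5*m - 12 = (m + 4)*(m^2 + 2*m - 3) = (m + 3)*(m + 4)*(m - 1)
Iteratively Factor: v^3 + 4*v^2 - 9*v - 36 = (v + 4)*(v^2 - 9) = (v + 3)*(v + 4)*(v - 3)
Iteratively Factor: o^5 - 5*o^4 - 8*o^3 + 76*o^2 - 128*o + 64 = (o - 4)*(o^4 - o^3 - 12*o^2 + 28*o - 16) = (o - 4)*(o + 4)*(o^3 - 5*o^2 + 8*o - 4) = (o - 4)*(o - 2)*(o + 4)*(o^2 - 3*o + 2) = (o - 4)*(o - 2)^2*(o + 4)*(o - 1)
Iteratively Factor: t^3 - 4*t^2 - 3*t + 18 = (t + 2)*(t^2 - 6*t + 9) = (t - 3)*(t + 2)*(t - 3)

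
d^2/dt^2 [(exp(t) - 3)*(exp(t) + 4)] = (4*exp(t) + 1)*exp(t)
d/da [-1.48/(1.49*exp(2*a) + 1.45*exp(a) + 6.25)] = (4.4104*exp(a) + 2.146)*exp(a)/(1.49*exp(2*a) + 1.45*exp(a) + 6.25)^2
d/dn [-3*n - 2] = -3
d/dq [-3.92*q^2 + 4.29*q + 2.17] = 4.29 - 7.84*q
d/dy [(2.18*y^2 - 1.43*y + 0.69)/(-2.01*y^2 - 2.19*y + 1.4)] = (-7.6485*y^2 + 8.8778*y - 0.4909)/(4.0401*y^4 + 8.8038*y^3 - 0.831899999999999*y^2 - 6.132*y + 1.96)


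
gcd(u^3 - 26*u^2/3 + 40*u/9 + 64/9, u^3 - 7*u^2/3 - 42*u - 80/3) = u^2 - 22*u/3 - 16/3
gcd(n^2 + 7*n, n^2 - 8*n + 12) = 1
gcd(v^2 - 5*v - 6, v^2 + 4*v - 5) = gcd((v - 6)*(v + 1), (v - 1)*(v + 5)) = 1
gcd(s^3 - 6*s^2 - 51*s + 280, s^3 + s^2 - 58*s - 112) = s^2 - s - 56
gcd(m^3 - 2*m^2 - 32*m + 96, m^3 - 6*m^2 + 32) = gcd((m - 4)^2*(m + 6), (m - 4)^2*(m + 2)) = m^2 - 8*m + 16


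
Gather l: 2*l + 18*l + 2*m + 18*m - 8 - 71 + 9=20*l + 20*m - 70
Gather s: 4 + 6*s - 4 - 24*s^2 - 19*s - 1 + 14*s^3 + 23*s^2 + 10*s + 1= 14*s^3 - s^2 - 3*s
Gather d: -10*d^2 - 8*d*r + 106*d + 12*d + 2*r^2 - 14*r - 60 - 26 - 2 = -10*d^2 + d*(118 - 8*r) + 2*r^2 - 14*r - 88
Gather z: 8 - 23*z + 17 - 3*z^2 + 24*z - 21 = -3*z^2 + z + 4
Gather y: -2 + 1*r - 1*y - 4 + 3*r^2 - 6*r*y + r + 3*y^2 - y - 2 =3*r^2 + 2*r + 3*y^2 + y*(-6*r - 2) - 8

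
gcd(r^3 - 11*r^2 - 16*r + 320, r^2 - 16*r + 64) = r^2 - 16*r + 64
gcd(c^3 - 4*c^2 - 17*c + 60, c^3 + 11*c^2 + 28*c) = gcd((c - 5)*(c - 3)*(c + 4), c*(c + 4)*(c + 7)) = c + 4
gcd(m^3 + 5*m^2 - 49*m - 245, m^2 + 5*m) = m + 5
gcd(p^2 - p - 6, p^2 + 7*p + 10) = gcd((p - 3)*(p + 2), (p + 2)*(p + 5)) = p + 2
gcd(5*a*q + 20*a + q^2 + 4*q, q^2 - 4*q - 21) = 1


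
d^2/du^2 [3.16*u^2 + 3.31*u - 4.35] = 6.32000000000000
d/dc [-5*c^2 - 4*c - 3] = -10*c - 4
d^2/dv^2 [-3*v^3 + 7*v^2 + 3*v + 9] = 14 - 18*v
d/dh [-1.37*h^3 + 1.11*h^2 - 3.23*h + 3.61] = -4.11*h^2 + 2.22*h - 3.23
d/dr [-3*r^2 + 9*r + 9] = 9 - 6*r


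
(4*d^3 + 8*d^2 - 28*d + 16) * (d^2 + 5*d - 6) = 4*d^5 + 28*d^4 - 12*d^3 - 172*d^2 + 248*d - 96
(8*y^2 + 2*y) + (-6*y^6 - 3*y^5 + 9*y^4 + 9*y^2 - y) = -6*y^6 - 3*y^5 + 9*y^4 + 17*y^2 + y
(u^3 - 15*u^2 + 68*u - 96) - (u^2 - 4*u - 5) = u^3 - 16*u^2 + 72*u - 91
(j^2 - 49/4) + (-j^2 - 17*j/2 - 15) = -17*j/2 - 109/4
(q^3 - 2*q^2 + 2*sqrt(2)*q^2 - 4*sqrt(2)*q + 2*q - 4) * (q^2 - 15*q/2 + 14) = q^5 - 19*q^4/2 + 2*sqrt(2)*q^4 - 19*sqrt(2)*q^3 + 31*q^3 - 47*q^2 + 58*sqrt(2)*q^2 - 56*sqrt(2)*q + 58*q - 56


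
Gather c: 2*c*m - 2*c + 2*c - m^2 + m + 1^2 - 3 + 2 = 2*c*m - m^2 + m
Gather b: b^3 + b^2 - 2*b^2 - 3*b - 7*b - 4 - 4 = b^3 - b^2 - 10*b - 8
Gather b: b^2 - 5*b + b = b^2 - 4*b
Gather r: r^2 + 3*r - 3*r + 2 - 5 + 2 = r^2 - 1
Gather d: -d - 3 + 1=-d - 2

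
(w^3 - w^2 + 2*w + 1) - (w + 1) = w^3 - w^2 + w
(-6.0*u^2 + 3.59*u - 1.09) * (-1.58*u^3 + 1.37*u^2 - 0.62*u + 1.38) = 9.48*u^5 - 13.8922*u^4 + 10.3605*u^3 - 11.9991*u^2 + 5.63*u - 1.5042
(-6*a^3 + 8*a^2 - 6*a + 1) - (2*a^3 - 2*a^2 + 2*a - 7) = -8*a^3 + 10*a^2 - 8*a + 8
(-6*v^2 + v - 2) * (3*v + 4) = -18*v^3 - 21*v^2 - 2*v - 8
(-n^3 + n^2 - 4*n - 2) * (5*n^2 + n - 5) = -5*n^5 + 4*n^4 - 14*n^3 - 19*n^2 + 18*n + 10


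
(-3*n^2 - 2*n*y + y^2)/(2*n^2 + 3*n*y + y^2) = (-3*n + y)/(2*n + y)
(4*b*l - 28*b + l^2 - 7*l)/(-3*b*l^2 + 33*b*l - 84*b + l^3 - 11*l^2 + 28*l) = (-4*b - l)/(3*b*l - 12*b - l^2 + 4*l)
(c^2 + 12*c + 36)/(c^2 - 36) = (c + 6)/(c - 6)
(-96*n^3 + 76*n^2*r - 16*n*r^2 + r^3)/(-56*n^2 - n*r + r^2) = (12*n^2 - 8*n*r + r^2)/(7*n + r)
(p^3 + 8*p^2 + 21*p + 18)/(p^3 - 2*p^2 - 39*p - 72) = (p + 2)/(p - 8)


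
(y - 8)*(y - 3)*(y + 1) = y^3 - 10*y^2 + 13*y + 24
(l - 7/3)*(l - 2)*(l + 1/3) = l^3 - 4*l^2 + 29*l/9 + 14/9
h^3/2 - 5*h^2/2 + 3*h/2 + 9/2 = (h/2 + 1/2)*(h - 3)^2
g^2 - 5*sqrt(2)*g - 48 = (g - 8*sqrt(2))*(g + 3*sqrt(2))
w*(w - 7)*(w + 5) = w^3 - 2*w^2 - 35*w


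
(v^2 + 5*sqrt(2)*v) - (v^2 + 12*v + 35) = -12*v + 5*sqrt(2)*v - 35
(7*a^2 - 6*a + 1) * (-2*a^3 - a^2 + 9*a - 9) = -14*a^5 + 5*a^4 + 67*a^3 - 118*a^2 + 63*a - 9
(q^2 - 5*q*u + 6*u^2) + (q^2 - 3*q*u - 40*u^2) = 2*q^2 - 8*q*u - 34*u^2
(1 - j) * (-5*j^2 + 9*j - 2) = 5*j^3 - 14*j^2 + 11*j - 2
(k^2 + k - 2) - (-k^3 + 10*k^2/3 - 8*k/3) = k^3 - 7*k^2/3 + 11*k/3 - 2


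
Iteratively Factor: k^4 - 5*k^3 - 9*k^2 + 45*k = (k)*(k^3 - 5*k^2 - 9*k + 45) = k*(k + 3)*(k^2 - 8*k + 15) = k*(k - 3)*(k + 3)*(k - 5)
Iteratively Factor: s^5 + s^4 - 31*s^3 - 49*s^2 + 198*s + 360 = (s - 3)*(s^4 + 4*s^3 - 19*s^2 - 106*s - 120) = (s - 3)*(s + 3)*(s^3 + s^2 - 22*s - 40) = (s - 5)*(s - 3)*(s + 3)*(s^2 + 6*s + 8) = (s - 5)*(s - 3)*(s + 3)*(s + 4)*(s + 2)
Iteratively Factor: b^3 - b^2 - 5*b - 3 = (b + 1)*(b^2 - 2*b - 3) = (b + 1)^2*(b - 3)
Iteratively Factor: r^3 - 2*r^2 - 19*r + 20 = (r + 4)*(r^2 - 6*r + 5) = (r - 5)*(r + 4)*(r - 1)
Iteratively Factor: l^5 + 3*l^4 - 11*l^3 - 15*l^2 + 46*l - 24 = (l + 3)*(l^4 - 11*l^2 + 18*l - 8) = (l - 1)*(l + 3)*(l^3 + l^2 - 10*l + 8) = (l - 1)*(l + 3)*(l + 4)*(l^2 - 3*l + 2) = (l - 2)*(l - 1)*(l + 3)*(l + 4)*(l - 1)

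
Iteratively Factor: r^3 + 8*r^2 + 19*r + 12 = (r + 3)*(r^2 + 5*r + 4) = (r + 1)*(r + 3)*(r + 4)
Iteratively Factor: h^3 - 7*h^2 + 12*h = (h - 4)*(h^2 - 3*h) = (h - 4)*(h - 3)*(h)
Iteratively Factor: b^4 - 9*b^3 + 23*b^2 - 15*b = (b)*(b^3 - 9*b^2 + 23*b - 15) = b*(b - 3)*(b^2 - 6*b + 5) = b*(b - 5)*(b - 3)*(b - 1)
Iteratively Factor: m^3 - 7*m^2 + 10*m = (m - 5)*(m^2 - 2*m) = (m - 5)*(m - 2)*(m)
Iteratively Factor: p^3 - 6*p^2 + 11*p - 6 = (p - 3)*(p^2 - 3*p + 2) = (p - 3)*(p - 1)*(p - 2)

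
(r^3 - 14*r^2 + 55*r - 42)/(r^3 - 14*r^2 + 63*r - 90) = (r^2 - 8*r + 7)/(r^2 - 8*r + 15)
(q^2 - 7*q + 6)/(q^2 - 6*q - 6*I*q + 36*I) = (q - 1)/(q - 6*I)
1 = 1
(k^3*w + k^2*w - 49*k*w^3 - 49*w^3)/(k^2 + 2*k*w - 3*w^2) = w*(k^3 + k^2 - 49*k*w^2 - 49*w^2)/(k^2 + 2*k*w - 3*w^2)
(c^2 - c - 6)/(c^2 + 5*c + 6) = (c - 3)/(c + 3)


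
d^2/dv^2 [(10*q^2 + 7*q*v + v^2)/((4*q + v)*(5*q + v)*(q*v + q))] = 2*(32*q^3 + 24*q^2*v - 8*q^2 + 6*q*v^2 - 6*q*v - 2*q + v^3)/(q*(64*q^3*v^3 + 192*q^3*v^2 + 192*q^3*v + 64*q^3 + 48*q^2*v^4 + 144*q^2*v^3 + 144*q^2*v^2 + 48*q^2*v + 12*q*v^5 + 36*q*v^4 + 36*q*v^3 + 12*q*v^2 + v^6 + 3*v^5 + 3*v^4 + v^3))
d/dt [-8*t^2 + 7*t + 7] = 7 - 16*t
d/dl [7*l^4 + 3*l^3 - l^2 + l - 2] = 28*l^3 + 9*l^2 - 2*l + 1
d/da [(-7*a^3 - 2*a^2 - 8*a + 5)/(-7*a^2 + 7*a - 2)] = (49*a^4 - 98*a^3 - 28*a^2 + 78*a - 19)/(49*a^4 - 98*a^3 + 77*a^2 - 28*a + 4)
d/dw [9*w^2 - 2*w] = 18*w - 2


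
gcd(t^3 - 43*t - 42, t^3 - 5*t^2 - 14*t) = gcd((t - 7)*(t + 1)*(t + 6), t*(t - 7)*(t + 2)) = t - 7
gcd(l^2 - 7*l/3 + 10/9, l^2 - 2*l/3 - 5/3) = l - 5/3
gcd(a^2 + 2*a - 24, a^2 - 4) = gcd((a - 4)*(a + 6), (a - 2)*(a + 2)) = 1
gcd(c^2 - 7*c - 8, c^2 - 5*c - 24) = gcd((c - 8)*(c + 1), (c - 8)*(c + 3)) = c - 8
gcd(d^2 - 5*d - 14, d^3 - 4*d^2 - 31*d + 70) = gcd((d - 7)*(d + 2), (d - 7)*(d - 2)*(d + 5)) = d - 7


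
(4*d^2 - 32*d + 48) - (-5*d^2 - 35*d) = 9*d^2 + 3*d + 48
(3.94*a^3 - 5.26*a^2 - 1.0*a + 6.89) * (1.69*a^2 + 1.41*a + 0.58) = 6.6586*a^5 - 3.334*a^4 - 6.8214*a^3 + 7.1833*a^2 + 9.1349*a + 3.9962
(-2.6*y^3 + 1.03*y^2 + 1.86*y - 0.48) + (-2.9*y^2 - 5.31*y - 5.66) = -2.6*y^3 - 1.87*y^2 - 3.45*y - 6.14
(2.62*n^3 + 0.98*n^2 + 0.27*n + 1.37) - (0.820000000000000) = 2.62*n^3 + 0.98*n^2 + 0.27*n + 0.55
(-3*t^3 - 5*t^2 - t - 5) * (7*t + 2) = -21*t^4 - 41*t^3 - 17*t^2 - 37*t - 10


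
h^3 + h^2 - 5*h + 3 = (h - 1)^2*(h + 3)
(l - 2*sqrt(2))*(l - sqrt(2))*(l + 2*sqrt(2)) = l^3 - sqrt(2)*l^2 - 8*l + 8*sqrt(2)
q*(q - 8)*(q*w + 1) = q^3*w - 8*q^2*w + q^2 - 8*q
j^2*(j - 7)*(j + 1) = j^4 - 6*j^3 - 7*j^2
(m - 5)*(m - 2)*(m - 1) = m^3 - 8*m^2 + 17*m - 10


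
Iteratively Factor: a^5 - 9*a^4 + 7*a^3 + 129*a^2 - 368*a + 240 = (a - 3)*(a^4 - 6*a^3 - 11*a^2 + 96*a - 80) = (a - 3)*(a + 4)*(a^3 - 10*a^2 + 29*a - 20) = (a - 3)*(a - 1)*(a + 4)*(a^2 - 9*a + 20) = (a - 4)*(a - 3)*(a - 1)*(a + 4)*(a - 5)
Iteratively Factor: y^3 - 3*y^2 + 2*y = (y - 2)*(y^2 - y) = (y - 2)*(y - 1)*(y)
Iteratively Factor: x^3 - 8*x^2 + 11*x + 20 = (x - 5)*(x^2 - 3*x - 4) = (x - 5)*(x + 1)*(x - 4)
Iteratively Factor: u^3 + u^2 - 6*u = (u)*(u^2 + u - 6) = u*(u + 3)*(u - 2)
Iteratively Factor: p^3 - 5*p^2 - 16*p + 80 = (p - 4)*(p^2 - p - 20) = (p - 4)*(p + 4)*(p - 5)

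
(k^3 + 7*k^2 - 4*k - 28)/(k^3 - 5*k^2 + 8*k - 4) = (k^2 + 9*k + 14)/(k^2 - 3*k + 2)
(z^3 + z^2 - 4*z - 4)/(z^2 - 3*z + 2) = (z^2 + 3*z + 2)/(z - 1)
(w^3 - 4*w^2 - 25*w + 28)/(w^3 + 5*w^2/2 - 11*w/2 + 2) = 2*(w - 7)/(2*w - 1)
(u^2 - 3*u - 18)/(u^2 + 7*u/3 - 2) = 3*(u - 6)/(3*u - 2)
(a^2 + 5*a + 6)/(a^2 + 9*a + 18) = (a + 2)/(a + 6)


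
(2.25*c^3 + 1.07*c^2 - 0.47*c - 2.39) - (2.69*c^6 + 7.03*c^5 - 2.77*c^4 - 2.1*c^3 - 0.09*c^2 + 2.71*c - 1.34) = -2.69*c^6 - 7.03*c^5 + 2.77*c^4 + 4.35*c^3 + 1.16*c^2 - 3.18*c - 1.05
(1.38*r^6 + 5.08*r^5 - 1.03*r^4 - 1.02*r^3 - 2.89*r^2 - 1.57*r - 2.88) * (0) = 0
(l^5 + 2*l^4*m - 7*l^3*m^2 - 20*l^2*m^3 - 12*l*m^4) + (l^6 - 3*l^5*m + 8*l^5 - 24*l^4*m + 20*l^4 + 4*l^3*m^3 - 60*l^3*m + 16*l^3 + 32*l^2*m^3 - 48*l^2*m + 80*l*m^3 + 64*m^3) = l^6 - 3*l^5*m + 9*l^5 - 22*l^4*m + 20*l^4 + 4*l^3*m^3 - 7*l^3*m^2 - 60*l^3*m + 16*l^3 + 12*l^2*m^3 - 48*l^2*m - 12*l*m^4 + 80*l*m^3 + 64*m^3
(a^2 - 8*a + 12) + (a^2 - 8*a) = 2*a^2 - 16*a + 12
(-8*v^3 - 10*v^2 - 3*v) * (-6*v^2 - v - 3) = 48*v^5 + 68*v^4 + 52*v^3 + 33*v^2 + 9*v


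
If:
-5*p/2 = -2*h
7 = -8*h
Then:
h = -7/8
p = -7/10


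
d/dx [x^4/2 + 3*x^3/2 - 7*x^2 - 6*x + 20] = 2*x^3 + 9*x^2/2 - 14*x - 6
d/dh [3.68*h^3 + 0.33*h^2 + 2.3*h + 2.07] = 11.04*h^2 + 0.66*h + 2.3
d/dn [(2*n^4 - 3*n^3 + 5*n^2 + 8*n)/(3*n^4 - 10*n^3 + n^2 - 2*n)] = (-11*n^4 - 26*n^3 - 37*n^2 + 172*n - 18)/(9*n^6 - 60*n^5 + 106*n^4 - 32*n^3 + 41*n^2 - 4*n + 4)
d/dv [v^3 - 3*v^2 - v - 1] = 3*v^2 - 6*v - 1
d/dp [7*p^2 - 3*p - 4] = 14*p - 3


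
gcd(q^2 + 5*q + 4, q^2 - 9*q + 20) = 1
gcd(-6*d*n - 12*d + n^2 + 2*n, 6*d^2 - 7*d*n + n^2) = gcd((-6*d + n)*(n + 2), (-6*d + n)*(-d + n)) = 6*d - n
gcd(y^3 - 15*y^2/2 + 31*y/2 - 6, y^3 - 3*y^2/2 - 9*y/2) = y - 3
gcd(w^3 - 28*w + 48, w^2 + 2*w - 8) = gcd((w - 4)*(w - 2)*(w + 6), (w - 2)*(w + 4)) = w - 2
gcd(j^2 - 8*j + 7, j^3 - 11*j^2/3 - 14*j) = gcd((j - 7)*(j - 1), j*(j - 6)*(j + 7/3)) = 1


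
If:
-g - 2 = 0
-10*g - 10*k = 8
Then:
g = -2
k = 6/5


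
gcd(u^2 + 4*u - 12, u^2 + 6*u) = u + 6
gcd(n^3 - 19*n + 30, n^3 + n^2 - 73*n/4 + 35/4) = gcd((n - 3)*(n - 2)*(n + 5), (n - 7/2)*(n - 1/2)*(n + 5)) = n + 5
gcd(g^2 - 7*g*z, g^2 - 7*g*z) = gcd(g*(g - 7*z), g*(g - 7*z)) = -g^2 + 7*g*z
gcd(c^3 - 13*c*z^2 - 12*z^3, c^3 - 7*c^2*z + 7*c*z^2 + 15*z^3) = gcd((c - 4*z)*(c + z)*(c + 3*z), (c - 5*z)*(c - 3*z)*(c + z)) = c + z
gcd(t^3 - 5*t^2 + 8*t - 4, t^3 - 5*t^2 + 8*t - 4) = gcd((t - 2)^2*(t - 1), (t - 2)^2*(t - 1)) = t^3 - 5*t^2 + 8*t - 4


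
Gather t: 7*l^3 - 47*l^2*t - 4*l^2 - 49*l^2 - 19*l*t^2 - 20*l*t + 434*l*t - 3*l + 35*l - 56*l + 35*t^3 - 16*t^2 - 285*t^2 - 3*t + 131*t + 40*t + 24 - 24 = 7*l^3 - 53*l^2 - 24*l + 35*t^3 + t^2*(-19*l - 301) + t*(-47*l^2 + 414*l + 168)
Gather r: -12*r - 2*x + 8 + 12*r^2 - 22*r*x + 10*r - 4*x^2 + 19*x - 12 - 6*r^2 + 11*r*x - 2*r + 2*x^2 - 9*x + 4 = 6*r^2 + r*(-11*x - 4) - 2*x^2 + 8*x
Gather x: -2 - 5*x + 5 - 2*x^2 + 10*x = -2*x^2 + 5*x + 3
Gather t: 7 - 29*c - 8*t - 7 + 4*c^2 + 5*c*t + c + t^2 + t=4*c^2 - 28*c + t^2 + t*(5*c - 7)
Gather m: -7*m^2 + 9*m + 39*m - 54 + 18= -7*m^2 + 48*m - 36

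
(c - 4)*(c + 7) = c^2 + 3*c - 28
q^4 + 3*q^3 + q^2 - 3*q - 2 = (q - 1)*(q + 1)^2*(q + 2)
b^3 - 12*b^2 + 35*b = b*(b - 7)*(b - 5)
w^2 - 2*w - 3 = (w - 3)*(w + 1)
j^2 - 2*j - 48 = (j - 8)*(j + 6)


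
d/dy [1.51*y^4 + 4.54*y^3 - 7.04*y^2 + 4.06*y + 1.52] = 6.04*y^3 + 13.62*y^2 - 14.08*y + 4.06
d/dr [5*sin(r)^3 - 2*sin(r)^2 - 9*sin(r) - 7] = (15*sin(r)^2 - 4*sin(r) - 9)*cos(r)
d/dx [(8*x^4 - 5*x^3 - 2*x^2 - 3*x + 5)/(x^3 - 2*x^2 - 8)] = (8*x^6 - 32*x^5 + 12*x^4 - 250*x^3 + 99*x^2 + 52*x + 24)/(x^6 - 4*x^5 + 4*x^4 - 16*x^3 + 32*x^2 + 64)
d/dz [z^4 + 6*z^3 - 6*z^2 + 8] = 2*z*(2*z^2 + 9*z - 6)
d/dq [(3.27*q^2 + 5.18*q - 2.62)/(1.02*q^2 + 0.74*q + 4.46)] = (-2.8638*q^2 + 34.5132*q + 25.0416)/(1.0404*q^4 + 1.5096*q^3 + 9.646*q^2 + 6.6008*q + 19.8916)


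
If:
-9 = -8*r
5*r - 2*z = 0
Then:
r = 9/8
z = 45/16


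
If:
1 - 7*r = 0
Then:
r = 1/7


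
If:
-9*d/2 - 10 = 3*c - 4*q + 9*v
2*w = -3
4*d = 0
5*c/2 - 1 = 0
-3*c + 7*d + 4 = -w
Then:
No Solution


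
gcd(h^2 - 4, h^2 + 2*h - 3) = 1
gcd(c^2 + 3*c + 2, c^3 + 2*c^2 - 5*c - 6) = c + 1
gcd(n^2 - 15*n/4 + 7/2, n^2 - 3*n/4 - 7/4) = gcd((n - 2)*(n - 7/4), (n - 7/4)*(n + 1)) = n - 7/4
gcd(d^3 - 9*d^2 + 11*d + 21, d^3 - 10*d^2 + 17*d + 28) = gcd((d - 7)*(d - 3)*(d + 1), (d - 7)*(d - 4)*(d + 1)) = d^2 - 6*d - 7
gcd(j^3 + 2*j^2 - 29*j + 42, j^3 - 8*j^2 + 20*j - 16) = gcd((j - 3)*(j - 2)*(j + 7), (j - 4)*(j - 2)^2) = j - 2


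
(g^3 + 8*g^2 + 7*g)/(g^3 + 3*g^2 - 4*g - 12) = g*(g^2 + 8*g + 7)/(g^3 + 3*g^2 - 4*g - 12)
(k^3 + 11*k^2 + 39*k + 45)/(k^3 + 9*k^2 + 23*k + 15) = (k + 3)/(k + 1)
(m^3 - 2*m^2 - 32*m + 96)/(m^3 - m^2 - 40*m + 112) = (m + 6)/(m + 7)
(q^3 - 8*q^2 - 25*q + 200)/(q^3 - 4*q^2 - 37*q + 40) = (q - 5)/(q - 1)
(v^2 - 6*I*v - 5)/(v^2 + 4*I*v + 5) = (v - 5*I)/(v + 5*I)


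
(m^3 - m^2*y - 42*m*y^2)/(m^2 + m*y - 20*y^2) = m*(m^2 - m*y - 42*y^2)/(m^2 + m*y - 20*y^2)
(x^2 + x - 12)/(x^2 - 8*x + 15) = (x + 4)/(x - 5)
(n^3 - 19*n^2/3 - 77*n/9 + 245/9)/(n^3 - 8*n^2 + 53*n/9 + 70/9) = (3*n + 7)/(3*n + 2)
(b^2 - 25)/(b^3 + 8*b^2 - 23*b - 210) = (b + 5)/(b^2 + 13*b + 42)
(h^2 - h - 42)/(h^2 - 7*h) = (h + 6)/h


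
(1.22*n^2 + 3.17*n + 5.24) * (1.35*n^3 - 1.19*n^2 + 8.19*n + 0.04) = 1.647*n^5 + 2.8277*n^4 + 13.2935*n^3 + 19.7755*n^2 + 43.0424*n + 0.2096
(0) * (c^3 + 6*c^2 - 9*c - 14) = 0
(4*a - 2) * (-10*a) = -40*a^2 + 20*a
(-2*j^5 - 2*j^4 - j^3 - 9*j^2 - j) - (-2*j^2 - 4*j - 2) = -2*j^5 - 2*j^4 - j^3 - 7*j^2 + 3*j + 2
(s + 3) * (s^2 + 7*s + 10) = s^3 + 10*s^2 + 31*s + 30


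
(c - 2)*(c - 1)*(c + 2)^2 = c^4 + c^3 - 6*c^2 - 4*c + 8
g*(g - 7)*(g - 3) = g^3 - 10*g^2 + 21*g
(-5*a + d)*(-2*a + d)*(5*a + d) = 50*a^3 - 25*a^2*d - 2*a*d^2 + d^3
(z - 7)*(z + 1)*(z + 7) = z^3 + z^2 - 49*z - 49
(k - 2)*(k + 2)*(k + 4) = k^3 + 4*k^2 - 4*k - 16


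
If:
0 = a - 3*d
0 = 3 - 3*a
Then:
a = 1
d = 1/3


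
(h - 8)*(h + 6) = h^2 - 2*h - 48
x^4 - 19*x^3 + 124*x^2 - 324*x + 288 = (x - 8)*(x - 6)*(x - 3)*(x - 2)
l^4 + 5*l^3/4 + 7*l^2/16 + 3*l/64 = l*(l + 1/4)^2*(l + 3/4)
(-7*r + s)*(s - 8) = -7*r*s + 56*r + s^2 - 8*s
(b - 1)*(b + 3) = b^2 + 2*b - 3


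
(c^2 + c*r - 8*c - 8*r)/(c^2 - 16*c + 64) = (c + r)/(c - 8)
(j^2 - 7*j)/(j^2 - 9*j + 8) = j*(j - 7)/(j^2 - 9*j + 8)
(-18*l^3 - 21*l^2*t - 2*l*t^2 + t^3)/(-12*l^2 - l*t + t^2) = (-6*l^2 - 5*l*t + t^2)/(-4*l + t)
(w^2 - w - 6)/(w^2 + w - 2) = (w - 3)/(w - 1)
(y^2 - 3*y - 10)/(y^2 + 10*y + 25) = (y^2 - 3*y - 10)/(y^2 + 10*y + 25)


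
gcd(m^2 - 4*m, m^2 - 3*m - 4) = m - 4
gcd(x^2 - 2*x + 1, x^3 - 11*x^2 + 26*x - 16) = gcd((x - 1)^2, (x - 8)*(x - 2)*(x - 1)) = x - 1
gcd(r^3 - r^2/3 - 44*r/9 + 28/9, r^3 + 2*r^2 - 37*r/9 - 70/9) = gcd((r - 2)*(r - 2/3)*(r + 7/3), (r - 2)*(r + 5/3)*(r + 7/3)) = r^2 + r/3 - 14/3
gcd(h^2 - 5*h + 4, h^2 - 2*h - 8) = h - 4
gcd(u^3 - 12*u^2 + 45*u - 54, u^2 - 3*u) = u - 3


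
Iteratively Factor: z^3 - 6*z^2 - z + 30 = (z - 5)*(z^2 - z - 6) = (z - 5)*(z - 3)*(z + 2)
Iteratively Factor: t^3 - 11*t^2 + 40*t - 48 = (t - 3)*(t^2 - 8*t + 16) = (t - 4)*(t - 3)*(t - 4)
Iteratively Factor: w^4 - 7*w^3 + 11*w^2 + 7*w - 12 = (w + 1)*(w^3 - 8*w^2 + 19*w - 12) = (w - 3)*(w + 1)*(w^2 - 5*w + 4) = (w - 3)*(w - 1)*(w + 1)*(w - 4)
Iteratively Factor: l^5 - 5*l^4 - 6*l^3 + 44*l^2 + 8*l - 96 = (l + 2)*(l^4 - 7*l^3 + 8*l^2 + 28*l - 48) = (l - 3)*(l + 2)*(l^3 - 4*l^2 - 4*l + 16) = (l - 4)*(l - 3)*(l + 2)*(l^2 - 4) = (l - 4)*(l - 3)*(l + 2)^2*(l - 2)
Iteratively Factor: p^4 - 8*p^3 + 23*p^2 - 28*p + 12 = (p - 2)*(p^3 - 6*p^2 + 11*p - 6) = (p - 2)^2*(p^2 - 4*p + 3) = (p - 3)*(p - 2)^2*(p - 1)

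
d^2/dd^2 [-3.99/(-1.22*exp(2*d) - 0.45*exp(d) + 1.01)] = (3.99*(2.44*exp(d) + 0.45)*(4.88*exp(d) + 0.9)*exp(d) - (19.4712*exp(d) + 1.7955)*(1.22*exp(2*d) + 0.45*exp(d) - 1.01))*exp(d)/(1.22*exp(2*d) + 0.45*exp(d) - 1.01)^3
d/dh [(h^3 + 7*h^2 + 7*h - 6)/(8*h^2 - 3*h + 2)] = (8*h^4 - 6*h^3 - 71*h^2 + 124*h - 4)/(64*h^4 - 48*h^3 + 41*h^2 - 12*h + 4)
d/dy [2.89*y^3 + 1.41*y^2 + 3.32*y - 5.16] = 8.67*y^2 + 2.82*y + 3.32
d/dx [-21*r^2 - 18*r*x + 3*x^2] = -18*r + 6*x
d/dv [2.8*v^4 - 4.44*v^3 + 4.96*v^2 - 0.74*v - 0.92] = 11.2*v^3 - 13.32*v^2 + 9.92*v - 0.74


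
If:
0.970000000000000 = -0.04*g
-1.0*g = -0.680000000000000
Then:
No Solution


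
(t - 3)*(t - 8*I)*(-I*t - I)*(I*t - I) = t^4 - 3*t^3 - 8*I*t^3 - t^2 + 24*I*t^2 + 3*t + 8*I*t - 24*I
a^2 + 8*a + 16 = (a + 4)^2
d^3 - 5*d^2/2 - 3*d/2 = d*(d - 3)*(d + 1/2)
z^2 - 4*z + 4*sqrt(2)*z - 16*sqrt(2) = (z - 4)*(z + 4*sqrt(2))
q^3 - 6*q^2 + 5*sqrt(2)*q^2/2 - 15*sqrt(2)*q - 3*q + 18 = (q - 6)*(q - sqrt(2)/2)*(q + 3*sqrt(2))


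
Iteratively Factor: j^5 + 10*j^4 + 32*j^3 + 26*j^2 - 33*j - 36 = (j + 3)*(j^4 + 7*j^3 + 11*j^2 - 7*j - 12) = (j + 3)^2*(j^3 + 4*j^2 - j - 4) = (j - 1)*(j + 3)^2*(j^2 + 5*j + 4) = (j - 1)*(j + 3)^2*(j + 4)*(j + 1)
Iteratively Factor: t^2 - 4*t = (t)*(t - 4)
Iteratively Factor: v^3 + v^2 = (v)*(v^2 + v) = v^2*(v + 1)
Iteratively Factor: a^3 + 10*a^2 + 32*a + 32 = (a + 4)*(a^2 + 6*a + 8) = (a + 4)^2*(a + 2)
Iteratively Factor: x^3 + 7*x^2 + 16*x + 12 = (x + 2)*(x^2 + 5*x + 6) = (x + 2)^2*(x + 3)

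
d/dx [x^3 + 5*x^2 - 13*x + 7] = 3*x^2 + 10*x - 13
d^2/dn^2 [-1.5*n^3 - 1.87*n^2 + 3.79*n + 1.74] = -9.0*n - 3.74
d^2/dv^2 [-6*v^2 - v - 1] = -12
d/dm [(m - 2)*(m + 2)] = 2*m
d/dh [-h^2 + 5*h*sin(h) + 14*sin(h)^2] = 5*h*cos(h) - 2*h + 5*sin(h) + 14*sin(2*h)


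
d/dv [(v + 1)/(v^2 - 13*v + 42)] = (v^2 - 13*v - (v + 1)*(2*v - 13) + 42)/(v^2 - 13*v + 42)^2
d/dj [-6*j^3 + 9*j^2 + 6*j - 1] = -18*j^2 + 18*j + 6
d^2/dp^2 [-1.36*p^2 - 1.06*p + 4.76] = -2.72000000000000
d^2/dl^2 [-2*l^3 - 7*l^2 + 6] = -12*l - 14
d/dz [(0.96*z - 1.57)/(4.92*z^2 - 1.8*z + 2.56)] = (-4.7232*z^2 + 15.4488*z - 0.3684)/(24.2064*z^4 - 17.712*z^3 + 28.4304*z^2 - 9.216*z + 6.5536)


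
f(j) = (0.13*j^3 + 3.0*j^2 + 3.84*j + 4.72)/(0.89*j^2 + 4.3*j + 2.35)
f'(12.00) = 0.18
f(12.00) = 3.88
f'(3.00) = 0.26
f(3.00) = 2.01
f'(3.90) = 0.25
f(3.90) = 2.24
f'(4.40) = 0.24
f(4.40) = 2.36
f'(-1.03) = -5.59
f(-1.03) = -3.35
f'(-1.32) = -0.92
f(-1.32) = -2.58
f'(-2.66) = 4.10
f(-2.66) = -4.76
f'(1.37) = 0.20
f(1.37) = 1.61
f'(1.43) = 0.21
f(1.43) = 1.62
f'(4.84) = 0.23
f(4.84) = 2.46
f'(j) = (-1.78*j - 4.3)*(0.13*j^3 + 3.0*j^2 + 3.84*j + 4.72)/(0.89*j^2 + 4.3*j + 2.35)^2 + (0.39*j^2 + 6.0*j + 3.84)/(0.89*j^2 + 4.3*j + 2.35) = (0.1157*j^4 + 1.118*j^3 + 10.3989*j^2 + 5.6984*j - 11.272)/(0.7921*j^4 + 7.654*j^3 + 22.673*j^2 + 20.21*j + 5.5225)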